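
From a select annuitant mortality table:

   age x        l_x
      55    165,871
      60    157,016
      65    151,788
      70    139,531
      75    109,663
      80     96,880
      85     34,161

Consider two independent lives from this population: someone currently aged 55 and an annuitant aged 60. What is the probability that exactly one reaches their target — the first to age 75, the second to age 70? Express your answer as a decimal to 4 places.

0.3748

p₁ = l_75/l_55 = 109,663/165,871 = 0.661134; p₂ = l_70/l_60 = 139,531/157,016 = 0.888642.
P(exactly one) = p₁(1−p₂) + (1−p₁)p₂ = 0.073623 + 0.301131 = 0.374753.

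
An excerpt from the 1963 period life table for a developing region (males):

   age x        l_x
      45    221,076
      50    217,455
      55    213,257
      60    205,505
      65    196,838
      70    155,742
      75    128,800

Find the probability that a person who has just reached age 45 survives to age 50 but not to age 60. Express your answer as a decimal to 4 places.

We want 5|10q45 = (l_50 − l_60)/l_45.
This is the probability of reaching 50 but not 60, conditional on being alive at 45: (l_50 − l_60) / l_45.
= (217,455 − 205,505) / 221,076 = 11,950 / 221,076 = 0.054054.

0.0541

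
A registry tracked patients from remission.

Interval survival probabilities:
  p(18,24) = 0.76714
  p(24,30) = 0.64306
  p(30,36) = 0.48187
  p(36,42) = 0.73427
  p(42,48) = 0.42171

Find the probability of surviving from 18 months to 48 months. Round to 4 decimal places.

0.0736

Chaining the interval survival probabilities: 0.76714 × 0.64306 × 0.48187 × 0.73427 × 0.42171.
= 0.073608.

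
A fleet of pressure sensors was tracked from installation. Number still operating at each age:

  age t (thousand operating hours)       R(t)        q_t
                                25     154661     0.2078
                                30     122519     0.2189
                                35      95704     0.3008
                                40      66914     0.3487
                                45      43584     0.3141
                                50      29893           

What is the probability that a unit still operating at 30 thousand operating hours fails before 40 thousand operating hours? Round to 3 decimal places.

P(fail before 40 | operational at 30) = 1 − R(40)/R(30) = 1 − 66914/122519 = (55605)/122519 = 0.453848.

0.454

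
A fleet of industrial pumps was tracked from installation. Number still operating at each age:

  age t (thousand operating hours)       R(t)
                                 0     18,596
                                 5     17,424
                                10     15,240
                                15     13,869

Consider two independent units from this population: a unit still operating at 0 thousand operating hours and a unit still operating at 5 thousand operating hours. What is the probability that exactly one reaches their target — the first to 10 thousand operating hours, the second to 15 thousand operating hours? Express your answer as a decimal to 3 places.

0.311

p₁ = R(10)/R(0) = 15,240/18,596 = 0.819531; p₂ = R(15)/R(5) = 13,869/17,424 = 0.795971.
P(exactly one) = p₁(1−p₂) + (1−p₁)p₂ = 0.167208 + 0.143648 = 0.310856.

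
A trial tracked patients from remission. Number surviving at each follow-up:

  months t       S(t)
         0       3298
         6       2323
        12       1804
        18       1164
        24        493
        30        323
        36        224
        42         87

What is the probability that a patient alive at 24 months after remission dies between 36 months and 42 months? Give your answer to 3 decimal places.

This is the probability of reaching 36 but not 42, conditional on being alive at 24: (S(36) − S(42)) / S(24).
= (224 − 87) / 493 = 137 / 493 = 0.277890.

0.278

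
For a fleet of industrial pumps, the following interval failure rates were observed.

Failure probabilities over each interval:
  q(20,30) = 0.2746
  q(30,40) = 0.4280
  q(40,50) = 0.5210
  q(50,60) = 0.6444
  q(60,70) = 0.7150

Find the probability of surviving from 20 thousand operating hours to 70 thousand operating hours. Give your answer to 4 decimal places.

The overall survival probability is (1 − 0.2746) × (1 − 0.4280) × (1 − 0.5210) × (1 − 0.6444) × (1 − 0.7150).
= 0.7254 × 0.5720 × 0.4790 × 0.3556 × 0.2850 = 0.020143.

0.0201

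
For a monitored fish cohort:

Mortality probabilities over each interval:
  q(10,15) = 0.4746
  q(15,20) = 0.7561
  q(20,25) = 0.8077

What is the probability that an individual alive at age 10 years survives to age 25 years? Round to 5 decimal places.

Survival from 10 to 25 is the product of surviving each interval: (1 − 0.4746) × (1 − 0.7561) × (1 − 0.8077).
= 0.5254 × 0.2439 × 0.1923 = 0.024642.

0.02464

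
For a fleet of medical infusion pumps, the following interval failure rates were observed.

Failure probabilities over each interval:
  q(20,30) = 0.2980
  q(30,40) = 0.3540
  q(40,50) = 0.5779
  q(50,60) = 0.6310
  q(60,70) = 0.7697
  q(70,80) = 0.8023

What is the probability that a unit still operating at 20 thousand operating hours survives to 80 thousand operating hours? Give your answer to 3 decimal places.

The overall survival probability is (1 − 0.2980) × (1 − 0.3540) × (1 − 0.5779) × (1 − 0.6310) × (1 − 0.7697) × (1 − 0.8023).
= 0.7020 × 0.6460 × 0.4221 × 0.3690 × 0.2303 × 0.1977 = 0.003216.

0.003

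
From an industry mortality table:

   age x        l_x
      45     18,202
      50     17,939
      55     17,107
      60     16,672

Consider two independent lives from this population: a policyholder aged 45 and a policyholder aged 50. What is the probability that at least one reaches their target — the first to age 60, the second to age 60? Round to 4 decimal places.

p₁ = l_60/l_45 = 16,672/18,202 = 0.915943; p₂ = l_60/l_50 = 16,672/17,939 = 0.929372.
P(at least one) = 1 − (1−p₁)(1−p₂) = 1 − 0.084057 × 0.070628 = 0.994063.

0.9941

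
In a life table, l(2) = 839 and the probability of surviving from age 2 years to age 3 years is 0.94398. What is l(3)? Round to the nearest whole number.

792

l(3) = l(2) × p = 839 × 0.94398 = 792.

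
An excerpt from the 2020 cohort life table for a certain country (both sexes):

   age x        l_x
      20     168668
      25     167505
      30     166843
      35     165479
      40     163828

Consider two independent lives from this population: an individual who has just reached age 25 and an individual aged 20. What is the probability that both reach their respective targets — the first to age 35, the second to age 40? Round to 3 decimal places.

0.960

p₁ = l_35/l_25 = 165479/167505 = 0.987905; p₂ = l_40/l_20 = 163828/168668 = 0.971305.
P(both) = p₁ × p₂ = 0.987905 × 0.971305 = 0.959557.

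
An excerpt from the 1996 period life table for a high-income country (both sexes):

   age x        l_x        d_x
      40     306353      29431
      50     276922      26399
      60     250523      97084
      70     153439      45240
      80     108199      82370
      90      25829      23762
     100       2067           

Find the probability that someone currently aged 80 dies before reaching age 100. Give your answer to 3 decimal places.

P(die before 100 | alive at 80) = 1 − l_100/l_80 = 1 − 2067/108199 = (106132)/108199 = 0.980896.

0.981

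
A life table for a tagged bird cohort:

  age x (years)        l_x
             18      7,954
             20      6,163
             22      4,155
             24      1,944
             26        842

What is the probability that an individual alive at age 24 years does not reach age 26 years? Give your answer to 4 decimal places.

0.5669

P(die before 26 | alive at 24) = 1 − l_26/l_24 = 1 − 842/1,944 = (1,102)/1,944 = 0.566872.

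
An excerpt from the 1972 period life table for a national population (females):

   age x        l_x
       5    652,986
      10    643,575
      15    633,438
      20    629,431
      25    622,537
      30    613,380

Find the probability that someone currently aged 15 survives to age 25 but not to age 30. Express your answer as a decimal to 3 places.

0.014

We want 10|5q15 = (l_25 − l_30)/l_15.
This is the probability of reaching 25 but not 30, conditional on being alive at 15: (l_25 − l_30) / l_15.
= (622,537 − 613,380) / 633,438 = 9,157 / 633,438 = 0.014456.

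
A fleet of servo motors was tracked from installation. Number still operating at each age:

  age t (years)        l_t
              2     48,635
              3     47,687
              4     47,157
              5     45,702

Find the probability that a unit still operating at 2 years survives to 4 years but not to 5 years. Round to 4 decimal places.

This is the probability of reaching 4 but not 5, conditional on being operational at 2: (l_4 − l_5) / l_2.
= (47,157 − 45,702) / 48,635 = 1,455 / 48,635 = 0.029917.

0.0299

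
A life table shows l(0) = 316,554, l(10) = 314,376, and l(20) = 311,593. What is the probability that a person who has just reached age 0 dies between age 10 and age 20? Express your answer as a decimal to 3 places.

This is the probability of reaching 10 but not 20, conditional on being alive at 0: (l(10) − l(20)) / l(0).
= (314,376 − 311,593) / 316,554 = 2,783 / 316,554 = 0.008792.

0.009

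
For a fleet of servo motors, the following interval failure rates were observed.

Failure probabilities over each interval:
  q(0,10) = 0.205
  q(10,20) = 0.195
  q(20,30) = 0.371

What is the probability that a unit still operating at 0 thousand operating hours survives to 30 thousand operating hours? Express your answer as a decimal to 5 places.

0.40254

P(survive 0→30) = (1 − 0.205) × (1 − 0.195) × (1 − 0.371).
= 0.795 × 0.805 × 0.629 = 0.402544.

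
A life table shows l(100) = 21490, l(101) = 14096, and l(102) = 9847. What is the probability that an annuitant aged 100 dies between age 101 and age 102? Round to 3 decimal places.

0.198

This is the probability of reaching 101 but not 102, conditional on being alive at 100: (l(101) − l(102)) / l(100).
= (14096 − 9847) / 21490 = 4249 / 21490 = 0.197720.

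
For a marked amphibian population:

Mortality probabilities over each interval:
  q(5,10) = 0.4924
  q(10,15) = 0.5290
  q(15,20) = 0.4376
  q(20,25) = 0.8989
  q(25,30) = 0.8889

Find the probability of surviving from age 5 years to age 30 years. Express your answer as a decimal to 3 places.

0.002

Chaining the interval survival probabilities: (1 − 0.4924) × (1 − 0.5290) × (1 − 0.4376) × (1 − 0.8989) × (1 − 0.8889).
= 0.5076 × 0.4710 × 0.5624 × 0.1011 × 0.1111 = 0.001510.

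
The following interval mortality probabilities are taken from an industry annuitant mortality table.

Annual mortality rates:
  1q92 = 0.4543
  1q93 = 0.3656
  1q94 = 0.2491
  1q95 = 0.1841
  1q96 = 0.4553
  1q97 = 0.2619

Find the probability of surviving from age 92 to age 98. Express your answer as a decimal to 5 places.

0.08527

6p92 = (1 − 0.4543) × (1 − 0.3656) × (1 − 0.2491) × (1 − 0.1841) × (1 − 0.4553) × (1 − 0.2619).
= 0.5457 × 0.6344 × 0.7509 × 0.8159 × 0.5447 × 0.7381 = 0.085272.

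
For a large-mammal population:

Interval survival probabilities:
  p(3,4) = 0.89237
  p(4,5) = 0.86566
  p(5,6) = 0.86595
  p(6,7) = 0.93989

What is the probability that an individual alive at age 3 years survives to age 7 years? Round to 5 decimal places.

0.62873

The overall survival probability is 0.89237 × 0.86566 × 0.86595 × 0.93989.
= 0.628727.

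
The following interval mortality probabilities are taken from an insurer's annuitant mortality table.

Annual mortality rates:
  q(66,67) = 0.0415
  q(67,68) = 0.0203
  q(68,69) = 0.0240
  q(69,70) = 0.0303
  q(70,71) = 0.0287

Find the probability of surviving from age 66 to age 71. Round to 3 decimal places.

The overall survival probability is (1 − 0.0415) × (1 − 0.0203) × (1 − 0.0240) × (1 − 0.0303) × (1 − 0.0287).
= 0.9585 × 0.9797 × 0.9760 × 0.9697 × 0.9713 = 0.863229.

0.863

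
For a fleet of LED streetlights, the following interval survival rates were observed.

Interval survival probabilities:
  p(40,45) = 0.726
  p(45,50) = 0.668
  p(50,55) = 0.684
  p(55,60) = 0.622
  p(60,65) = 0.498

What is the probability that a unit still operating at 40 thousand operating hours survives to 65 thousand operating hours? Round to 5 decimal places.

Survival from 40 to 65 is the product of surviving each interval: 0.726 × 0.668 × 0.684 × 0.622 × 0.498.
= 0.102752.

0.10275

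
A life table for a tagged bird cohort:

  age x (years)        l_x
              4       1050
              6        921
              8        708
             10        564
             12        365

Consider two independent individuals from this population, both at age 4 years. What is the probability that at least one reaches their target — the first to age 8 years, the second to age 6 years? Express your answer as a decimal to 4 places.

p₁ = l_8/l_4 = 708/1050 = 0.674286; p₂ = l_6/l_4 = 921/1050 = 0.877143.
P(at least one) = 1 − (1−p₁)(1−p₂) = 1 − 0.325714 × 0.122857 = 0.959984.

0.9600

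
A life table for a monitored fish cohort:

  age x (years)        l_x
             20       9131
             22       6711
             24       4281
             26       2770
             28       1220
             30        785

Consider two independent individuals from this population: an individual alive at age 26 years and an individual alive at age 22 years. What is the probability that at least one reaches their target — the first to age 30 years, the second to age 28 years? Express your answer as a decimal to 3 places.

p₁ = l_30/l_26 = 785/2770 = 0.283394; p₂ = l_28/l_22 = 1220/6711 = 0.181791.
P(at least one) = 1 − (1−p₁)(1−p₂) = 1 − 0.716606 × 0.818209 = 0.413667.

0.414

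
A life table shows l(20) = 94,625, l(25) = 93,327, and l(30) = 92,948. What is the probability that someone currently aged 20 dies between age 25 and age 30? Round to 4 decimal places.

This is the probability of reaching 25 but not 30, conditional on being alive at 20: (l(25) − l(30)) / l(20).
= (93,327 − 92,948) / 94,625 = 379 / 94,625 = 0.004005.

0.0040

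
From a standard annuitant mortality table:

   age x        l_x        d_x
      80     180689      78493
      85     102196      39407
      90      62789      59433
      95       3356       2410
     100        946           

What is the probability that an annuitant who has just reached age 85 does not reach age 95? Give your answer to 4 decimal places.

P(die before 95 | alive at 85) = 1 − l_95/l_85 = 1 − 3356/102196 = (98840)/102196 = 0.967161.

0.9672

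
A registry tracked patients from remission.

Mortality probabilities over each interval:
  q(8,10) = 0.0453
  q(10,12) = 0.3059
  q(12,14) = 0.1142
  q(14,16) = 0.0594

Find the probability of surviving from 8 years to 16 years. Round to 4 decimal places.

0.5521

P(survive 8→16) = (1 − 0.0453) × (1 − 0.3059) × (1 − 0.1142) × (1 − 0.0594).
= 0.9547 × 0.6941 × 0.8858 × 0.9406 = 0.552115.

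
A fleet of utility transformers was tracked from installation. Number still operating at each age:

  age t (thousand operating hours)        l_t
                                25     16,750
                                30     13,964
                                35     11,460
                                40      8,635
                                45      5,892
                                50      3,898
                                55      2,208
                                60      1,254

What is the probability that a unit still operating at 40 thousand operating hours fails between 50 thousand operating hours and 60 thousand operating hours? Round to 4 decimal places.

0.3062

This is the probability of reaching 50 but not 60, conditional on being operational at 40: (l_50 − l_60) / l_40.
= (3,898 − 1,254) / 8,635 = 2,644 / 8,635 = 0.306196.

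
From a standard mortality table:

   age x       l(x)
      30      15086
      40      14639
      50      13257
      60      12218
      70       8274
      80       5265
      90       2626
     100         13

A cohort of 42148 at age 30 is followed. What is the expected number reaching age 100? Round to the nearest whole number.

The relevant probability is 13/15086 = 0.000862.
Expected number = 42148 × 0.000862 = 36.

36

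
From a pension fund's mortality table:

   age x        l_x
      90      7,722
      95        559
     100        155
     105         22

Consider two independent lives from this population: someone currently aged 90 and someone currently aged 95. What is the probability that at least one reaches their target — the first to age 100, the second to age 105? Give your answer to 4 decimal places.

0.0586

p₁ = l_100/l_90 = 155/7,722 = 0.020073; p₂ = l_105/l_95 = 22/559 = 0.039356.
P(at least one) = 1 − (1−p₁)(1−p₂) = 1 − 0.979927 × 0.960644 = 0.058639.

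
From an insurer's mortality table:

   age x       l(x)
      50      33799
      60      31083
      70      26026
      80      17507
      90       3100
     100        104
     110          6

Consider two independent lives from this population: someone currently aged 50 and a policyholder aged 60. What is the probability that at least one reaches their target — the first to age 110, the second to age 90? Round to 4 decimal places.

p₁ = l(110)/l(50) = 6/33799 = 0.000178; p₂ = l(90)/l(60) = 3100/31083 = 0.099733.
P(at least one) = 1 − (1−p₁)(1−p₂) = 1 − 0.999822 × 0.900267 = 0.099893.

0.0999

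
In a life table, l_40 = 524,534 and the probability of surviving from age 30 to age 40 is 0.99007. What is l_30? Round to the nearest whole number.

529795

l_30 = l_40 / p = 524,534 / 0.99007 = 529795.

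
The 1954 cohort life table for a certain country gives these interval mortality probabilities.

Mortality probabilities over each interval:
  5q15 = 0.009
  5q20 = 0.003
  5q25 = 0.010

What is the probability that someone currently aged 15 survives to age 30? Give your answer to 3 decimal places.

0.978

The overall survival probability is (1 − 0.009) × (1 − 0.003) × (1 − 0.010).
= 0.991 × 0.997 × 0.990 = 0.978147.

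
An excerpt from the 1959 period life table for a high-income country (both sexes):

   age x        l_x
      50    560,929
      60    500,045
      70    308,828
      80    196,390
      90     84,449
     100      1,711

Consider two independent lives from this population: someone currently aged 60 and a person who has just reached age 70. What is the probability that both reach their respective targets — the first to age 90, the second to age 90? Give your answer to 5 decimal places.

p₁ = l_90/l_60 = 84,449/500,045 = 0.168883; p₂ = l_90/l_70 = 84,449/308,828 = 0.273450.
P(both) = p₁ × p₂ = 0.168883 × 0.273450 = 0.046181.

0.04618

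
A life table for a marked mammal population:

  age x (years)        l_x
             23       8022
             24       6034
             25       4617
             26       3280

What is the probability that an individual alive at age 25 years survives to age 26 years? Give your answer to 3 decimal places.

The conditional survival probability is l_26/l_25 = 3280/4617 = 0.710418.

0.710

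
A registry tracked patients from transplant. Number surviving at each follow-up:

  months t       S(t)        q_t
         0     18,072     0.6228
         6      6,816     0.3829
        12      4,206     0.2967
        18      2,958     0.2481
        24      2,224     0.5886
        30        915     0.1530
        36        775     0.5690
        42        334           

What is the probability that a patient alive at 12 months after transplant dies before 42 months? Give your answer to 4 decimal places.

P(die before 42 | alive at 12) = 1 − S(42)/S(12) = 1 − 334/4,206 = (3,872)/4,206 = 0.920590.

0.9206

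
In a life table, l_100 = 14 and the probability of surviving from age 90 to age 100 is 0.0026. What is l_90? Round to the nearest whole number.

5385

l_90 = l_100 / p = 14 / 0.0026 = 5385.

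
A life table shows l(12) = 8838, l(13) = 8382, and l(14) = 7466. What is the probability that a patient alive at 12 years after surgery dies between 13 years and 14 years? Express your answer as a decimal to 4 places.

0.1036

This is the probability of reaching 13 but not 14, conditional on being alive at 12: (l(13) − l(14)) / l(12).
= (8382 − 7466) / 8838 = 916 / 8838 = 0.103643.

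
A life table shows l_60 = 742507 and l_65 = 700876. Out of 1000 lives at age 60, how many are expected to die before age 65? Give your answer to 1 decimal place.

56.1

The relevant probability is 1 − 700876/742507 = 0.056068.
Expected number = 1000 × 0.056068 = 56.1.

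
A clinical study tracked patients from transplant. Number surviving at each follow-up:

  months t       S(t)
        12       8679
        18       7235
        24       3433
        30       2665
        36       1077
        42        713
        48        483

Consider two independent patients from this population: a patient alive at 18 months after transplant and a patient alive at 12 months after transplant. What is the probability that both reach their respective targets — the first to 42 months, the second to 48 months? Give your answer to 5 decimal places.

p₁ = S(42)/S(18) = 713/7235 = 0.098549; p₂ = S(48)/S(12) = 483/8679 = 0.055652.
P(both) = p₁ × p₂ = 0.098549 × 0.055652 = 0.005484.

0.00548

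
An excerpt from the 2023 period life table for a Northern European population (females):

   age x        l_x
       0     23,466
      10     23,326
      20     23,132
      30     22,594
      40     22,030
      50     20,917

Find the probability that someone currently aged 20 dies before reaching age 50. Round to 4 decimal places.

0.0958

P(die before 50 | alive at 20) = 1 − l_50/l_20 = 1 − 20,917/23,132 = (2,215)/23,132 = 0.095755.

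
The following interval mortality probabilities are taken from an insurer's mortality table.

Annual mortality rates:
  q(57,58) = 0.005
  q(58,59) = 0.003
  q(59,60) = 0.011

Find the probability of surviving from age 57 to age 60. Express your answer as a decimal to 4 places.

Survival from 57 to 60 is the product of surviving each interval: (1 − 0.005) × (1 − 0.003) × (1 − 0.011).
= 0.995 × 0.997 × 0.989 = 0.981103.

0.9811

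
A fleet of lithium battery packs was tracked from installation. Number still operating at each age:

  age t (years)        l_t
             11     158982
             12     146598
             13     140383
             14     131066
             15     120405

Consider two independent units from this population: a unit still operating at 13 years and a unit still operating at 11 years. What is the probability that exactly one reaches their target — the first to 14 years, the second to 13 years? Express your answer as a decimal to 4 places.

0.1678

p₁ = l_14/l_13 = 131066/140383 = 0.933632; p₂ = l_13/l_11 = 140383/158982 = 0.883012.
P(exactly one) = p₁(1−p₂) + (1−p₁)p₂ = 0.109224 + 0.058604 = 0.167827.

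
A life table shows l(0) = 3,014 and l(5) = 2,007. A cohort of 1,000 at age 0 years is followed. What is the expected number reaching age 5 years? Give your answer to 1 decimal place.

The relevant probability is 2,007/3,014 = 0.665893.
Expected number = 1,000 × 0.665893 = 665.9.

665.9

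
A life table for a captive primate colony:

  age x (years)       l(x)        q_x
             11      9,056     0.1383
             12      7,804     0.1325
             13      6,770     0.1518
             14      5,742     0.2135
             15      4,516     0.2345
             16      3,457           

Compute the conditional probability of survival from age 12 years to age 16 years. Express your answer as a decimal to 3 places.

0.443

The conditional survival probability is l(16)/l(12) = 3,457/7,804 = 0.442978.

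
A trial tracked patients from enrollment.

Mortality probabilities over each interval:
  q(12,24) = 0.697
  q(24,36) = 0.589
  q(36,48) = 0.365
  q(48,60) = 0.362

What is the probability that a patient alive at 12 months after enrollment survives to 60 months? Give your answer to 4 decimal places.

0.0505

The overall survival probability is (1 − 0.697) × (1 − 0.589) × (1 − 0.365) × (1 − 0.362).
= 0.303 × 0.411 × 0.635 × 0.638 = 0.050452.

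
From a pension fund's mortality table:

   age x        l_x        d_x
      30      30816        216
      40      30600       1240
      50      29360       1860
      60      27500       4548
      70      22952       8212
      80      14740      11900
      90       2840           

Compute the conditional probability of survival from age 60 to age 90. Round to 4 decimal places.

We want 30p60 = l_90/l_60.
The conditional survival probability is l_90/l_60 = 2840/27500 = 0.103273.

0.1033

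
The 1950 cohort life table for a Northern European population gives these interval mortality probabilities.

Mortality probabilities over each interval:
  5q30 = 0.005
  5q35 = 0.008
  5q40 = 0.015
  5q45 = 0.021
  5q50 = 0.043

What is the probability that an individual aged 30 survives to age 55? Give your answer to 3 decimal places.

Chaining the interval survival probabilities: (1 − 0.005) × (1 − 0.008) × (1 − 0.015) × (1 − 0.021) × (1 − 0.043).
= 0.995 × 0.992 × 0.985 × 0.979 × 0.957 = 0.910889.

0.911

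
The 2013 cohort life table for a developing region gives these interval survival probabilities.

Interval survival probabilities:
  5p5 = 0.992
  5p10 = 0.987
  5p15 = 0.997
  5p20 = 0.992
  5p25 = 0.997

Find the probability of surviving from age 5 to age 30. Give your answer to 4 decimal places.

0.9655

Chaining the interval survival probabilities: 0.992 × 0.987 × 0.997 × 0.992 × 0.997.
= 0.965452.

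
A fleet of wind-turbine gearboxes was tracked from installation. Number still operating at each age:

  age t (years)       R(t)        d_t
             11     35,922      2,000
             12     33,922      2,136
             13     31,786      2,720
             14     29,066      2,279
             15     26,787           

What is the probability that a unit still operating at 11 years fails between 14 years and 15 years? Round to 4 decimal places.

0.0634

This is the probability of reaching 14 but not 15, conditional on being operational at 11: (R(14) − R(15)) / R(11).
= (29,066 − 26,787) / 35,922 = 2,279 / 35,922 = 0.063443.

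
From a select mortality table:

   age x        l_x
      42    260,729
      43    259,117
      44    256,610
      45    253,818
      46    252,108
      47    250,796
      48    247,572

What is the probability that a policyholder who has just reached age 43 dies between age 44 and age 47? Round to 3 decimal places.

We want 1|3q43 = (l_44 − l_47)/l_43.
This is the probability of reaching 44 but not 47, conditional on being alive at 43: (l_44 − l_47) / l_43.
= (256,610 − 250,796) / 259,117 = 5,814 / 259,117 = 0.022438.

0.022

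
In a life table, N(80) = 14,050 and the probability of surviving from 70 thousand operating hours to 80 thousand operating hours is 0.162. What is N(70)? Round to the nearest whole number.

N(70) = N(80) / p = 14,050 / 0.162 = 86728.

86728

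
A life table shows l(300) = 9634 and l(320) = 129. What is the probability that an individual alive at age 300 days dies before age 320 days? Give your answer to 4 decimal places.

0.9866

P(die before 320 | alive at 300) = 1 − l(320)/l(300) = 1 − 129/9634 = (9505)/9634 = 0.986610.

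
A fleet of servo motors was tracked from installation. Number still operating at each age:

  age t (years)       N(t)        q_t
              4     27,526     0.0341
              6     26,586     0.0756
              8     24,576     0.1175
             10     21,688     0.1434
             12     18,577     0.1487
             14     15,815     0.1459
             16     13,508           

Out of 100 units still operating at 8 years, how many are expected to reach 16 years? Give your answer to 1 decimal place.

55.0

The relevant probability is 13,508/24,576 = 0.549642.
Expected number = 100 × 0.549642 = 55.0.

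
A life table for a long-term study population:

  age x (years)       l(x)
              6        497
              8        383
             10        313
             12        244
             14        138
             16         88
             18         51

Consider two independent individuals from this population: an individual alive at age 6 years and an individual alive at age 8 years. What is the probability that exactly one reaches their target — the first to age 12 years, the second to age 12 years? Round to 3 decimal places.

p₁ = l(12)/l(6) = 244/497 = 0.490946; p₂ = l(12)/l(8) = 244/383 = 0.637076.
P(exactly one) = p₁(1−p₂) + (1−p₁)p₂ = 0.178176 + 0.324306 = 0.502482.

0.502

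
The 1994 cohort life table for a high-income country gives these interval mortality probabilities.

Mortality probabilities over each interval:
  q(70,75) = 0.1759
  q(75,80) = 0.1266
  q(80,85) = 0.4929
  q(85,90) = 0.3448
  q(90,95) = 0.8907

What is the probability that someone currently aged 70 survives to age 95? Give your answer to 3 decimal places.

P(survive 70→95) = (1 − 0.1759) × (1 − 0.1266) × (1 − 0.4929) × (1 − 0.3448) × (1 − 0.8907).
= 0.8241 × 0.8734 × 0.5071 × 0.6552 × 0.1093 = 0.026139.

0.026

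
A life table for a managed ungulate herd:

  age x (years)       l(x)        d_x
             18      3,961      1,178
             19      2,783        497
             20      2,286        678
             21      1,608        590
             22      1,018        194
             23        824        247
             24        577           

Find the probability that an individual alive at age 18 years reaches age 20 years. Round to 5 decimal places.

The conditional survival probability is l(20)/l(18) = 2,286/3,961 = 0.577127.

0.57713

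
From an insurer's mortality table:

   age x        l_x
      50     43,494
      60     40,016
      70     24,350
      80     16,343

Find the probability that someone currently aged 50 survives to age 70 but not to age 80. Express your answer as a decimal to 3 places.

This is the probability of reaching 70 but not 80, conditional on being alive at 50: (l_70 − l_80) / l_50.
= (24,350 − 16,343) / 43,494 = 8,007 / 43,494 = 0.184094.

0.184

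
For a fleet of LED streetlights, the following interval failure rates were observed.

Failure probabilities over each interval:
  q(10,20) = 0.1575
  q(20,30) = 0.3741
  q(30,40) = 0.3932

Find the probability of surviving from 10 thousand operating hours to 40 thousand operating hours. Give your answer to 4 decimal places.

0.3200

The overall survival probability is (1 − 0.1575) × (1 − 0.3741) × (1 − 0.3932).
= 0.8425 × 0.6259 × 0.6068 = 0.319978.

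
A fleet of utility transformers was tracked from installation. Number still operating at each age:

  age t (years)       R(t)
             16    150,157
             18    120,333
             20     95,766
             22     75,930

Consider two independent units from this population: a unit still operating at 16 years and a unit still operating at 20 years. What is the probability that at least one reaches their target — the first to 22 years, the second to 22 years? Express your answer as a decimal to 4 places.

p₁ = R(22)/R(16) = 75,930/150,157 = 0.505671; p₂ = R(22)/R(20) = 75,930/95,766 = 0.792870.
P(at least one) = 1 − (1−p₁)(1−p₂) = 1 − 0.494329 × 0.207130 = 0.897610.

0.8976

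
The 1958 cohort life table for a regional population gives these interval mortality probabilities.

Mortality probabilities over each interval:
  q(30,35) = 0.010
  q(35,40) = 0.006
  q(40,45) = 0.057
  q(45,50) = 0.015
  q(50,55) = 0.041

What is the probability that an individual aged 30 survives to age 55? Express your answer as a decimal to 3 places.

0.877

The overall survival probability is (1 − 0.010) × (1 − 0.006) × (1 − 0.057) × (1 − 0.015) × (1 − 0.041).
= 0.990 × 0.994 × 0.943 × 0.985 × 0.959 = 0.876573.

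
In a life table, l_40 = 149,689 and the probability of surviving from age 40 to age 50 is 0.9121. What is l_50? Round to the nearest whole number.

l_50 = l_40 × p = 149,689 × 0.9121 = 136531.

136531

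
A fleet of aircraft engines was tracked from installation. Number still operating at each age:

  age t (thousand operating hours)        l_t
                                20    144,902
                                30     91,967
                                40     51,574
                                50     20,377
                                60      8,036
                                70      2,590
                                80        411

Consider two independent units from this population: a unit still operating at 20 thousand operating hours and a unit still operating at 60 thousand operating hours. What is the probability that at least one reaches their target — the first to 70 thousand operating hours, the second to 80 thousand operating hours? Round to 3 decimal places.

0.068

p₁ = l_70/l_20 = 2,590/144,902 = 0.017874; p₂ = l_80/l_60 = 411/8,036 = 0.051145.
P(at least one) = 1 − (1−p₁)(1−p₂) = 1 − 0.982126 × 0.948855 = 0.068105.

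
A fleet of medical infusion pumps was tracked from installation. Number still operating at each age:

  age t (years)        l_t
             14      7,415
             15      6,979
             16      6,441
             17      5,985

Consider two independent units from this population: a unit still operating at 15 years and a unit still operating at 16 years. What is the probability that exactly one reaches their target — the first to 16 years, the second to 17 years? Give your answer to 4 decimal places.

0.1370

p₁ = l_16/l_15 = 6,441/6,979 = 0.922912; p₂ = l_17/l_16 = 5,985/6,441 = 0.929204.
P(exactly one) = p₁(1−p₂) + (1−p₁)p₂ = 0.065338 + 0.071630 = 0.136969.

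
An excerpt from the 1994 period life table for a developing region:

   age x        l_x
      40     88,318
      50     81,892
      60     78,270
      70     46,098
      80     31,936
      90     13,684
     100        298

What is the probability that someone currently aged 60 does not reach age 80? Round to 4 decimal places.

0.5920

P(die before 80 | alive at 60) = 1 − l_80/l_60 = 1 − 31,936/78,270 = (46,334)/78,270 = 0.591976.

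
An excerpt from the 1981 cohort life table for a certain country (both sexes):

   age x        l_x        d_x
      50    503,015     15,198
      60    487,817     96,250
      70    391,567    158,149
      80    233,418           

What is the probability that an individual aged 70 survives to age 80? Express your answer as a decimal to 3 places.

We want 10p70 = l_80/l_70.
The conditional survival probability is l_80/l_70 = 233,418/391,567 = 0.596113.

0.596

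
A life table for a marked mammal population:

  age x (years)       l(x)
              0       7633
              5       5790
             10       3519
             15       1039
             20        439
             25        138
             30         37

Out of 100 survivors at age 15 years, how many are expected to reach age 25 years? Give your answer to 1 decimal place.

The relevant probability is 138/1039 = 0.132820.
Expected number = 100 × 0.132820 = 13.3.

13.3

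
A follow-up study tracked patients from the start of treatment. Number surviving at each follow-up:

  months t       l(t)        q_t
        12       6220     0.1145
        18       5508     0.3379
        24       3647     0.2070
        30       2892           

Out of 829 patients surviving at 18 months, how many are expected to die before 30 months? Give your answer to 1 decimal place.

393.7

The relevant probability is 1 − 2892/5508 = 0.474946.
Expected number = 829 × 0.474946 = 393.7.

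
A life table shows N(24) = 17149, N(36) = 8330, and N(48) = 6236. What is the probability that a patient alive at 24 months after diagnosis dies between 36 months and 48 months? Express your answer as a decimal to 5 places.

This is the probability of reaching 36 but not 48, conditional on being alive at 24: (N(36) − N(48)) / N(24).
= (8330 − 6236) / 17149 = 2094 / 17149 = 0.122106.

0.12211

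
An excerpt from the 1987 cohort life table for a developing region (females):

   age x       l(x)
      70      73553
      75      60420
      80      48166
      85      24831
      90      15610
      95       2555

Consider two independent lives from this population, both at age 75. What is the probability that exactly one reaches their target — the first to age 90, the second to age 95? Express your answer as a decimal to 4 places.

p₁ = l(90)/l(75) = 15610/60420 = 0.258358; p₂ = l(95)/l(75) = 2555/60420 = 0.042287.
P(exactly one) = p₁(1−p₂) + (1−p₁)p₂ = 0.247433 + 0.031362 = 0.278795.

0.2788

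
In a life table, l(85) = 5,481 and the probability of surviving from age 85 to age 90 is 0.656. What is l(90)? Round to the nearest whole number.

l(90) = l(85) × p = 5,481 × 0.656 = 3596.

3596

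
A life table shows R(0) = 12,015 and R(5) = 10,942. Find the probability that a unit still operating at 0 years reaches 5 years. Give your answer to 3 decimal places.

The conditional survival probability is R(5)/R(0) = 10,942/12,015 = 0.910695.

0.911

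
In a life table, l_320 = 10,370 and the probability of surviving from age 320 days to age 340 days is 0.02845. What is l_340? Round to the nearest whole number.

l_340 = l_320 × p = 10,370 × 0.02845 = 295.

295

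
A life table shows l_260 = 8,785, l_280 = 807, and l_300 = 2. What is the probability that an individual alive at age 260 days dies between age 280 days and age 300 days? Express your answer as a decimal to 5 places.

0.09163

This is the probability of reaching 280 but not 300, conditional on being alive at 260: (l_280 − l_300) / l_260.
= (807 − 2) / 8,785 = 805 / 8,785 = 0.091633.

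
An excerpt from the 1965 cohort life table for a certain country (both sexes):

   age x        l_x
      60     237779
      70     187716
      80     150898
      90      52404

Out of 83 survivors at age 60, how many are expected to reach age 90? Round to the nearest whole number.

The relevant probability is 52404/237779 = 0.220390.
Expected number = 83 × 0.220390 = 18.

18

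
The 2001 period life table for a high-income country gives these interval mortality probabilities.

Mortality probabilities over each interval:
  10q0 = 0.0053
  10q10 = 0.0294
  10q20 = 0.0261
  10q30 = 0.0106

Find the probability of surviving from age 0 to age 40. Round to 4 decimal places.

The overall survival probability is (1 − 0.0053) × (1 − 0.0294) × (1 − 0.0261) × (1 − 0.0106).
= 0.9947 × 0.9706 × 0.9739 × 0.9894 = 0.930291.

0.9303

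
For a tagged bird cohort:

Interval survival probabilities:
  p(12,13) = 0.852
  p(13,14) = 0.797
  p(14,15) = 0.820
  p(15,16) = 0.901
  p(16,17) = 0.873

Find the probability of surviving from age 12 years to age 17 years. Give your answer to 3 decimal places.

Survival from 12 to 17 is the product of surviving each interval: 0.852 × 0.797 × 0.820 × 0.901 × 0.873.
= 0.437976.

0.438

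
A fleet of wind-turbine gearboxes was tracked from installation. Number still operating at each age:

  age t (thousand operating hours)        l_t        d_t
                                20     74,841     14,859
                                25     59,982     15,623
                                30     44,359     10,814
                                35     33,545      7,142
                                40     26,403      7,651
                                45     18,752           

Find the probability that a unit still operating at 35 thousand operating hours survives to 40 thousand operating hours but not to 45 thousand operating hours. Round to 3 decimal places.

0.228

This is the probability of reaching 40 but not 45, conditional on being operational at 35: (l_40 − l_45) / l_35.
= (26,403 − 18,752) / 33,545 = 7,651 / 33,545 = 0.228082.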